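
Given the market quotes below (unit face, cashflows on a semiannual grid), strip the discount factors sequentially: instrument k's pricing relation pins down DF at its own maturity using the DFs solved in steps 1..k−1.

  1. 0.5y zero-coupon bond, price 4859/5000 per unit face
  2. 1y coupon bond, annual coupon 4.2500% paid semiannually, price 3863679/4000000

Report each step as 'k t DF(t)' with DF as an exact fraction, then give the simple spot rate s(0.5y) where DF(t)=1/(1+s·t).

1 1/2 4859/5000
2 1 1157/1250
s(0.5y) = (1/(4859/5000) − 1)/(1/2) = 282/4859 ≈ 5.8037%

step 1 [0.5y] zero: DF = P = 4859/5000 ≈ 0.971800
step 2 [1y] bond c/2=17/800: DF=(3863679/4000000 − 17/800·(0.971800))/(1+17/800) = 1157/1250 ≈ 0.925600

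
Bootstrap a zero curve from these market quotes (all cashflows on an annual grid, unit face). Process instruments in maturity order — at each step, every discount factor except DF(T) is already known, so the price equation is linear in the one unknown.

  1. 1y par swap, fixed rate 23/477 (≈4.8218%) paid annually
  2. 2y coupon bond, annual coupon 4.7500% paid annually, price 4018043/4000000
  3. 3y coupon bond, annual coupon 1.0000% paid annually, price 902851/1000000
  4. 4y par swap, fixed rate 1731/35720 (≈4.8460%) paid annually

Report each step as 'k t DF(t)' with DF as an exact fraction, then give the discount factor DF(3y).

1 1 477/500
2 2 9157/10000
3 3 4377/5000
4 4 8269/10000
DF(3y) = 4377/5000 ≈ 0.875400

step 1 [1y] swap r/1=23/477: DF=(1 − 23/477·(0))/(1+23/477) = 477/500 ≈ 0.954000
step 2 [2y] bond c/1=19/400: DF=(4018043/4000000 − 19/400·(0.954000))/(1+19/400) = 9157/10000 ≈ 0.915700
step 3 [3y] bond c/1=1/100: DF=(902851/1000000 − 1/100·(0.954000+0.915700))/(1+1/100) = 4377/5000 ≈ 0.875400
step 4 [4y] swap r/1=1731/35720: DF=(1 − 1731/35720·(0.954000+0.915700+0.875400))/(1+1731/35720) = 8269/10000 ≈ 0.826900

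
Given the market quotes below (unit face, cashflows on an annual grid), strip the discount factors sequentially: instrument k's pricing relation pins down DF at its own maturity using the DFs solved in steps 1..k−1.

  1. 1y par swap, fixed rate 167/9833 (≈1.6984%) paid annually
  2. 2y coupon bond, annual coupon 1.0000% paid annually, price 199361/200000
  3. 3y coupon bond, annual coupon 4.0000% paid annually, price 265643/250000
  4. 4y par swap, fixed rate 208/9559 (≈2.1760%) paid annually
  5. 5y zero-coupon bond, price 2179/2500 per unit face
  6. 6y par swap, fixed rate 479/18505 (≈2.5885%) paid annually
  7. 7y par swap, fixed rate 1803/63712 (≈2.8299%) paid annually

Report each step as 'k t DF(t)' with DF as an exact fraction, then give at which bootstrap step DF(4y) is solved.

step 1 [1y] swap r/1=167/9833: DF=(1 − 167/9833·(0))/(1+167/9833) = 9833/10000 ≈ 0.983300
step 2 [2y] bond c/1=1/100: DF=(199361/200000 − 1/100·(0.983300))/(1+1/100) = 2443/2500 ≈ 0.977200
step 3 [3y] bond c/1=1/25: DF=(265643/250000 − 1/25·(0.983300+0.977200))/(1+1/25) = 9463/10000 ≈ 0.946300
step 4 [4y] swap r/1=208/9559: DF=(1 − 208/9559·(0.983300+0.977200+0.946300))/(1+208/9559) = 573/625 ≈ 0.916800
step 5 [5y] zero: DF = P = 2179/2500 ≈ 0.871600
step 6 [6y] swap r/1=479/18505: DF=(1 − 479/18505·(0.983300+0.977200+0.946300+0.916800+0.871600))/(1+479/18505) = 8563/10000 ≈ 0.856300
step 7 [7y] swap r/1=1803/63712: DF=(1 − 1803/63712·(0.983300+0.977200+0.946300+0.916800+0.871600+0.856300))/(1+1803/63712) = 8197/10000 ≈ 0.819700

1 1 9833/10000
2 2 2443/2500
3 3 9463/10000
4 4 573/625
5 5 2179/2500
6 6 8563/10000
7 7 8197/10000
DF(4y) is solved at step 4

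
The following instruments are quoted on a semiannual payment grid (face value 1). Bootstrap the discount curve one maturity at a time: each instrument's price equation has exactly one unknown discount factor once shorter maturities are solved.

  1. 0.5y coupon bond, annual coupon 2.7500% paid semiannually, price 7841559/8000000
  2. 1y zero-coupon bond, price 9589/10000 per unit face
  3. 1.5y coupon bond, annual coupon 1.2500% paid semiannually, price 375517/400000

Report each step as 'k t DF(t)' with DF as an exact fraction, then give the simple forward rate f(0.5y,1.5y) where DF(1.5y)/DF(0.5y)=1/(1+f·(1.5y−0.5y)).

step 1 [0.5y] bond c/2=11/800: DF=(7841559/8000000 − 11/800·(0))/(1+11/800) = 9669/10000 ≈ 0.966900
step 2 [1y] zero: DF = P = 9589/10000 ≈ 0.958900
step 3 [1.5y] bond c/2=1/160: DF=(375517/400000 − 1/160·(0.966900+0.958900))/(1+1/160) = 921/1000 ≈ 0.921000

1 1/2 9669/10000
2 1 9589/10000
3 3/2 921/1000
f(0.5y,1.5y) = ((9669/10000)/(921/1000) − 1)/(1) = 153/3070 ≈ 4.9837%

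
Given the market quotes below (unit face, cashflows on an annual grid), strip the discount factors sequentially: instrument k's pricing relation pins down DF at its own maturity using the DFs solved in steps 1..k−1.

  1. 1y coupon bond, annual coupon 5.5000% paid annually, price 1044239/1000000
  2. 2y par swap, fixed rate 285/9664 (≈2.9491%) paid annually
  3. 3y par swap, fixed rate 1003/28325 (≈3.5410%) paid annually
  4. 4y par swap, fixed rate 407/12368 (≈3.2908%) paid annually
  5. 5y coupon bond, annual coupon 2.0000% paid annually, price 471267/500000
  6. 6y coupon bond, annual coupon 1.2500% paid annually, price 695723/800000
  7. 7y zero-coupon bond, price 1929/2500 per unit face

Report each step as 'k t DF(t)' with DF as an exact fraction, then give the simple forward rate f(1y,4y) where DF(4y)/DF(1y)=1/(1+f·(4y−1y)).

1 1 4949/5000
2 2 943/1000
3 3 8997/10000
4 4 8779/10000
5 5 8513/10000
6 6 4013/5000
7 7 1929/2500
f(1y,4y) = ((4949/5000)/(8779/10000) − 1)/(3) = 373/8779 ≈ 4.2488%

step 1 [1y] bond c/1=11/200: DF=(1044239/1000000 − 11/200·(0))/(1+11/200) = 4949/5000 ≈ 0.989800
step 2 [2y] swap r/1=285/9664: DF=(1 − 285/9664·(0.989800))/(1+285/9664) = 943/1000 ≈ 0.943000
step 3 [3y] swap r/1=1003/28325: DF=(1 − 1003/28325·(0.989800+0.943000))/(1+1003/28325) = 8997/10000 ≈ 0.899700
step 4 [4y] swap r/1=407/12368: DF=(1 − 407/12368·(0.989800+0.943000+0.899700))/(1+407/12368) = 8779/10000 ≈ 0.877900
step 5 [5y] bond c/1=1/50: DF=(471267/500000 − 1/50·(0.989800+0.943000+0.899700+0.877900))/(1+1/50) = 8513/10000 ≈ 0.851300
step 6 [6y] bond c/1=1/80: DF=(695723/800000 − 1/80·(0.989800+0.943000+0.899700+0.877900+0.851300))/(1+1/80) = 4013/5000 ≈ 0.802600
step 7 [7y] zero: DF = P = 1929/2500 ≈ 0.771600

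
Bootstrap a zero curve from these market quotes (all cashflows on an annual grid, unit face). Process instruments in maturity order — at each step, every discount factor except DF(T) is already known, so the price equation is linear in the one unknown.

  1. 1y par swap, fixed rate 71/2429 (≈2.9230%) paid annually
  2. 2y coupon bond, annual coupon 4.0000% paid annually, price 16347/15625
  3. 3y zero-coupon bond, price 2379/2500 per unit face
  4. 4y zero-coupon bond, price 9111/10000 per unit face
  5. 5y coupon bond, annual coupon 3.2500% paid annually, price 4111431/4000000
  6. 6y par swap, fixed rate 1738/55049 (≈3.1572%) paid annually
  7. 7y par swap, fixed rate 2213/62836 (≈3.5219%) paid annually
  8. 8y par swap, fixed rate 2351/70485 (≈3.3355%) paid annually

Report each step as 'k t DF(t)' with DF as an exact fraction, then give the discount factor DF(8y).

1 1 2429/2500
2 2 4843/5000
3 3 2379/2500
4 4 9111/10000
5 5 4379/5000
6 6 4131/5000
7 7 7787/10000
8 8 7649/10000
DF(8y) = 7649/10000 ≈ 0.764900

step 1 [1y] swap r/1=71/2429: DF=(1 − 71/2429·(0))/(1+71/2429) = 2429/2500 ≈ 0.971600
step 2 [2y] bond c/1=1/25: DF=(16347/15625 − 1/25·(0.971600))/(1+1/25) = 4843/5000 ≈ 0.968600
step 3 [3y] zero: DF = P = 2379/2500 ≈ 0.951600
step 4 [4y] zero: DF = P = 9111/10000 ≈ 0.911100
step 5 [5y] bond c/1=13/400: DF=(4111431/4000000 − 13/400·(0.971600+0.968600+0.951600+0.911100))/(1+13/400) = 4379/5000 ≈ 0.875800
step 6 [6y] swap r/1=1738/55049: DF=(1 − 1738/55049·(0.971600+0.968600+0.951600+0.911100+0.875800))/(1+1738/55049) = 4131/5000 ≈ 0.826200
step 7 [7y] swap r/1=2213/62836: DF=(1 − 2213/62836·(0.971600+0.968600+0.951600+0.911100+0.875800+0.826200))/(1+2213/62836) = 7787/10000 ≈ 0.778700
step 8 [8y] swap r/1=2351/70485: DF=(1 − 2351/70485·(0.971600+0.968600+0.951600+0.911100+0.875800+0.826200+0.778700))/(1+2351/70485) = 7649/10000 ≈ 0.764900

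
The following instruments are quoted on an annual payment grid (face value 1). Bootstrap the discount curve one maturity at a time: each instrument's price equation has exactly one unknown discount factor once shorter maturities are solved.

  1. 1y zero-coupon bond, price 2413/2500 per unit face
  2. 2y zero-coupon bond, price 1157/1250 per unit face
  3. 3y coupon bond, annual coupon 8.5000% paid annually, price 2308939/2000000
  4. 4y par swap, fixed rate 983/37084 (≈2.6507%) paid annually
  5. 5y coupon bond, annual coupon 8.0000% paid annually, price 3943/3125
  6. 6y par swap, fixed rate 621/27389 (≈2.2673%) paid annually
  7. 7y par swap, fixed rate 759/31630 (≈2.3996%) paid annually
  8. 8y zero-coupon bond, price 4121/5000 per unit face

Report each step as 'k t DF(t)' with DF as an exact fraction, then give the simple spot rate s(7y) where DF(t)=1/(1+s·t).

step 1 [1y] zero: DF = P = 2413/2500 ≈ 0.965200
step 2 [2y] zero: DF = P = 1157/1250 ≈ 0.925600
step 3 [3y] bond c/1=17/200: DF=(2308939/2000000 − 17/200·(0.965200+0.925600))/(1+17/200) = 9159/10000 ≈ 0.915900
step 4 [4y] swap r/1=983/37084: DF=(1 − 983/37084·(0.965200+0.925600+0.915900))/(1+983/37084) = 9017/10000 ≈ 0.901700
step 5 [5y] bond c/1=2/25: DF=(3943/3125 − 2/25·(0.965200+0.925600+0.915900+0.901700))/(1+2/25) = 1117/1250 ≈ 0.893600
step 6 [6y] swap r/1=621/27389: DF=(1 − 621/27389·(0.965200+0.925600+0.915900+0.901700+0.893600))/(1+621/27389) = 4379/5000 ≈ 0.875800
step 7 [7y] swap r/1=759/31630: DF=(1 − 759/31630·(0.965200+0.925600+0.915900+0.901700+0.893600+0.875800))/(1+759/31630) = 4241/5000 ≈ 0.848200
step 8 [8y] zero: DF = P = 4121/5000 ≈ 0.824200

1 1 2413/2500
2 2 1157/1250
3 3 9159/10000
4 4 9017/10000
5 5 1117/1250
6 6 4379/5000
7 7 4241/5000
8 8 4121/5000
s(7y) = (1/(4241/5000) − 1)/(7) = 759/29687 ≈ 2.5567%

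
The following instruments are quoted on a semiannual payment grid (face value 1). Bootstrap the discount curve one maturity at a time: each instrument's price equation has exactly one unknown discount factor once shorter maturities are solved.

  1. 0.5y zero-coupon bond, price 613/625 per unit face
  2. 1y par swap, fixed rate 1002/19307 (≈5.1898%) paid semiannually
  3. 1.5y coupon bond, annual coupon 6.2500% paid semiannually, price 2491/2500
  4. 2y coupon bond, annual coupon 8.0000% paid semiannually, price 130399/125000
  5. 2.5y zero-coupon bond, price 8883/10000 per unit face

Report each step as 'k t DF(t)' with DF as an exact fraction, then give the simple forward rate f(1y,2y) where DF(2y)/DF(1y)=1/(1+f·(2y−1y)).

step 1 [0.5y] zero: DF = P = 613/625 ≈ 0.980800
step 2 [1y] swap r/2=501/19307: DF=(1 − 501/19307·(0.980800))/(1+501/19307) = 9499/10000 ≈ 0.949900
step 3 [1.5y] bond c/2=1/32: DF=(2491/2500 − 1/32·(0.980800+0.949900))/(1+1/32) = 9077/10000 ≈ 0.907700
step 4 [2y] bond c/2=1/25: DF=(130399/125000 − 1/25·(0.980800+0.949900+0.907700))/(1+1/25) = 8939/10000 ≈ 0.893900
step 5 [2.5y] zero: DF = P = 8883/10000 ≈ 0.888300

1 1/2 613/625
2 1 9499/10000
3 3/2 9077/10000
4 2 8939/10000
5 5/2 8883/10000
f(1y,2y) = ((9499/10000)/(8939/10000) − 1)/(1) = 80/1277 ≈ 6.2647%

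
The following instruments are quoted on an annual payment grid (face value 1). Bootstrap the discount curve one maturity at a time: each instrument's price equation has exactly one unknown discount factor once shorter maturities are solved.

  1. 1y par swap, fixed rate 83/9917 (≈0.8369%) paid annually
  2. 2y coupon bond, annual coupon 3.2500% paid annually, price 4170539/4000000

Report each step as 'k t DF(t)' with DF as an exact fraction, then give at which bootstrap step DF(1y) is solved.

1 1 9917/10000
2 2 4893/5000
DF(1y) is solved at step 1

step 1 [1y] swap r/1=83/9917: DF=(1 − 83/9917·(0))/(1+83/9917) = 9917/10000 ≈ 0.991700
step 2 [2y] bond c/1=13/400: DF=(4170539/4000000 − 13/400·(0.991700))/(1+13/400) = 4893/5000 ≈ 0.978600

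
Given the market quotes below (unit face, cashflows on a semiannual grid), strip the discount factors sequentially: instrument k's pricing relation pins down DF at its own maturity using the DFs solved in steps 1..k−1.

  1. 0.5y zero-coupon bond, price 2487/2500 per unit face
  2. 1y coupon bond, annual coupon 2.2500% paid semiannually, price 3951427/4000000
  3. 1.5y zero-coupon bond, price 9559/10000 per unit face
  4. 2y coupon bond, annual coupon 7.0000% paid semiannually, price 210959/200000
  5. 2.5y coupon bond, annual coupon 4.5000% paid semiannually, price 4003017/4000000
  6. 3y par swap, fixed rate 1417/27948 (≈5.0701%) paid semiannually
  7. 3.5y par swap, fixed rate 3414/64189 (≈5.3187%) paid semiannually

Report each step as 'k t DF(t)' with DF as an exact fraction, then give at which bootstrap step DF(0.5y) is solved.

step 1 [0.5y] zero: DF = P = 2487/2500 ≈ 0.994800
step 2 [1y] bond c/2=9/800: DF=(3951427/4000000 − 9/800·(0.994800))/(1+9/800) = 4829/5000 ≈ 0.965800
step 3 [1.5y] zero: DF = P = 9559/10000 ≈ 0.955900
step 4 [2y] bond c/2=7/200: DF=(210959/200000 − 7/200·(0.994800+0.965800+0.955900))/(1+7/200) = 1841/2000 ≈ 0.920500
step 5 [2.5y] bond c/2=9/400: DF=(4003017/4000000 − 9/400·(0.994800+0.965800+0.955900+0.920500))/(1+9/400) = 8943/10000 ≈ 0.894300
step 6 [3y] swap r/2=1417/55896: DF=(1 − 1417/55896·(0.994800+0.965800+0.955900+0.920500+0.894300))/(1+1417/55896) = 8583/10000 ≈ 0.858300
step 7 [3.5y] swap r/2=1707/64189: DF=(1 − 1707/64189·(0.994800+0.965800+0.955900+0.920500+0.894300+0.858300))/(1+1707/64189) = 8293/10000 ≈ 0.829300

1 1/2 2487/2500
2 1 4829/5000
3 3/2 9559/10000
4 2 1841/2000
5 5/2 8943/10000
6 3 8583/10000
7 7/2 8293/10000
DF(0.5y) is solved at step 1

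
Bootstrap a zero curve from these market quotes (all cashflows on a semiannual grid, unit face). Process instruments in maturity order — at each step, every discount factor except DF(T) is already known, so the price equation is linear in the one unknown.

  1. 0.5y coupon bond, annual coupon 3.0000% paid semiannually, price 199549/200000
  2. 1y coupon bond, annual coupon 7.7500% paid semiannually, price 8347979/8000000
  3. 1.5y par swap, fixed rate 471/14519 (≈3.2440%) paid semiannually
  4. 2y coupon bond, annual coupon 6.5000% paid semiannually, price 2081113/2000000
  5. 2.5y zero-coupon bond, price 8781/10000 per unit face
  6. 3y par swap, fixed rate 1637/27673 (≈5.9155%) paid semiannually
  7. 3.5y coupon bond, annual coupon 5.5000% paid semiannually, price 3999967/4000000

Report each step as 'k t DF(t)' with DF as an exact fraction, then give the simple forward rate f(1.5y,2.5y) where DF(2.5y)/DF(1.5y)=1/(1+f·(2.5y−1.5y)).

1 1/2 983/1000
2 1 9679/10000
3 3/2 9529/10000
4 2 2291/2500
5 5/2 8781/10000
6 3 8363/10000
7 7/2 8251/10000
f(1.5y,2.5y) = ((9529/10000)/(8781/10000) − 1)/(1) = 748/8781 ≈ 8.5184%

step 1 [0.5y] bond c/2=3/200: DF=(199549/200000 − 3/200·(0))/(1+3/200) = 983/1000 ≈ 0.983000
step 2 [1y] bond c/2=31/800: DF=(8347979/8000000 − 31/800·(0.983000))/(1+31/800) = 9679/10000 ≈ 0.967900
step 3 [1.5y] swap r/2=471/29038: DF=(1 − 471/29038·(0.983000+0.967900))/(1+471/29038) = 9529/10000 ≈ 0.952900
step 4 [2y] bond c/2=13/400: DF=(2081113/2000000 − 13/400·(0.983000+0.967900+0.952900))/(1+13/400) = 2291/2500 ≈ 0.916400
step 5 [2.5y] zero: DF = P = 8781/10000 ≈ 0.878100
step 6 [3y] swap r/2=1637/55346: DF=(1 − 1637/55346·(0.983000+0.967900+0.952900+0.916400+0.878100))/(1+1637/55346) = 8363/10000 ≈ 0.836300
step 7 [3.5y] bond c/2=11/400: DF=(3999967/4000000 − 11/400·(0.983000+0.967900+0.952900+0.916400+0.878100+0.836300))/(1+11/400) = 8251/10000 ≈ 0.825100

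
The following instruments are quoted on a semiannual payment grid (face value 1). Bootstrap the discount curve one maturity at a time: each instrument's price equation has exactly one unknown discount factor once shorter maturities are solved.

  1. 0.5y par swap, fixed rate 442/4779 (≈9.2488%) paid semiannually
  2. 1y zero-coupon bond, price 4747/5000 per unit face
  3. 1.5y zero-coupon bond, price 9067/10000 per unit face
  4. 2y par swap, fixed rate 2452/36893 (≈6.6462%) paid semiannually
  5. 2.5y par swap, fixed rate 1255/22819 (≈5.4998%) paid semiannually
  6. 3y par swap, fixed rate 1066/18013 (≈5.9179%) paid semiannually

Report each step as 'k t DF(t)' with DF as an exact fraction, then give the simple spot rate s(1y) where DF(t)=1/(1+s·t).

step 1 [0.5y] swap r/2=221/4779: DF=(1 − 221/4779·(0))/(1+221/4779) = 4779/5000 ≈ 0.955800
step 2 [1y] zero: DF = P = 4747/5000 ≈ 0.949400
step 3 [1.5y] zero: DF = P = 9067/10000 ≈ 0.906700
step 4 [2y] swap r/2=1226/36893: DF=(1 − 1226/36893·(0.955800+0.949400+0.906700))/(1+1226/36893) = 4387/5000 ≈ 0.877400
step 5 [2.5y] swap r/2=1255/45638: DF=(1 − 1255/45638·(0.955800+0.949400+0.906700+0.877400))/(1+1255/45638) = 1749/2000 ≈ 0.874500
step 6 [3y] swap r/2=533/18013: DF=(1 − 533/18013·(0.955800+0.949400+0.906700+0.877400+0.874500))/(1+533/18013) = 8401/10000 ≈ 0.840100

1 1/2 4779/5000
2 1 4747/5000
3 3/2 9067/10000
4 2 4387/5000
5 5/2 1749/2000
6 3 8401/10000
s(1y) = (1/(4747/5000) − 1)/(1) = 253/4747 ≈ 5.3297%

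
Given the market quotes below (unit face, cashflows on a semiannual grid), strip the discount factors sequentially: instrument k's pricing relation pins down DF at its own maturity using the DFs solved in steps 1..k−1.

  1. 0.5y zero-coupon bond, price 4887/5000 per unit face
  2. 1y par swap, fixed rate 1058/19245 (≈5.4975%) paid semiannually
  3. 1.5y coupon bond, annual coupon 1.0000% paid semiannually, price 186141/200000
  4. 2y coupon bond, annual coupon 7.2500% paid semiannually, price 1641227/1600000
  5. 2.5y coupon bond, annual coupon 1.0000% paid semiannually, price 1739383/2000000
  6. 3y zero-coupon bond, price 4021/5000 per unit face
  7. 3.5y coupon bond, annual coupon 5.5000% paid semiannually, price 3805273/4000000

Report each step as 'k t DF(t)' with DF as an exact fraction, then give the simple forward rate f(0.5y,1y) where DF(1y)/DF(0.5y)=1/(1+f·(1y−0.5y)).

1 1/2 4887/5000
2 1 9471/10000
3 3/2 1833/2000
4 2 1781/2000
5 5/2 2117/2500
6 3 4021/5000
7 7/2 3909/5000
f(0.5y,1y) = ((4887/5000)/(9471/10000) − 1)/(1/2) = 202/3157 ≈ 6.3985%

step 1 [0.5y] zero: DF = P = 4887/5000 ≈ 0.977400
step 2 [1y] swap r/2=529/19245: DF=(1 − 529/19245·(0.977400))/(1+529/19245) = 9471/10000 ≈ 0.947100
step 3 [1.5y] bond c/2=1/200: DF=(186141/200000 − 1/200·(0.977400+0.947100))/(1+1/200) = 1833/2000 ≈ 0.916500
step 4 [2y] bond c/2=29/800: DF=(1641227/1600000 − 29/800·(0.977400+0.947100+0.916500))/(1+29/800) = 1781/2000 ≈ 0.890500
step 5 [2.5y] bond c/2=1/200: DF=(1739383/2000000 − 1/200·(0.977400+0.947100+0.916500+0.890500))/(1+1/200) = 2117/2500 ≈ 0.846800
step 6 [3y] zero: DF = P = 4021/5000 ≈ 0.804200
step 7 [3.5y] bond c/2=11/400: DF=(3805273/4000000 − 11/400·(0.977400+0.947100+0.916500+0.890500+0.846800+0.804200))/(1+11/400) = 3909/5000 ≈ 0.781800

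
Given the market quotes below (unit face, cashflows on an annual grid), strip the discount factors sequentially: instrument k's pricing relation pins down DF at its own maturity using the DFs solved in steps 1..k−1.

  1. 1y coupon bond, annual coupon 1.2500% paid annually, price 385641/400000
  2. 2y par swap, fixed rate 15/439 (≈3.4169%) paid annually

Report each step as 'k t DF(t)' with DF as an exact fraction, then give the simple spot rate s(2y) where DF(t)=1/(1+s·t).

1 1 4761/5000
2 2 1871/2000
s(2y) = (1/(1871/2000) − 1)/(2) = 129/3742 ≈ 3.4474%

step 1 [1y] bond c/1=1/80: DF=(385641/400000 − 1/80·(0))/(1+1/80) = 4761/5000 ≈ 0.952200
step 2 [2y] swap r/1=15/439: DF=(1 − 15/439·(0.952200))/(1+15/439) = 1871/2000 ≈ 0.935500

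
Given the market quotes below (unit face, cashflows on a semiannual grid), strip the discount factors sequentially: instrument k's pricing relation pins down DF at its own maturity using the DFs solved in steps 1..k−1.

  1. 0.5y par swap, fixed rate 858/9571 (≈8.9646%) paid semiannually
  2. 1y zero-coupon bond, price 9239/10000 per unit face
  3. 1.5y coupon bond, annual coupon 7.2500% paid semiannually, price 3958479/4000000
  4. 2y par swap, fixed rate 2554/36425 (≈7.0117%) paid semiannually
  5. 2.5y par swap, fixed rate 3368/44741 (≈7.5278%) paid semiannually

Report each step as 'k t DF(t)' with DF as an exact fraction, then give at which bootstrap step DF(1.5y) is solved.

1 1/2 9571/10000
2 1 9239/10000
3 3/2 2223/2500
4 2 8723/10000
5 5/2 2079/2500
DF(1.5y) is solved at step 3

step 1 [0.5y] swap r/2=429/9571: DF=(1 − 429/9571·(0))/(1+429/9571) = 9571/10000 ≈ 0.957100
step 2 [1y] zero: DF = P = 9239/10000 ≈ 0.923900
step 3 [1.5y] bond c/2=29/800: DF=(3958479/4000000 − 29/800·(0.957100+0.923900))/(1+29/800) = 2223/2500 ≈ 0.889200
step 4 [2y] swap r/2=1277/36425: DF=(1 − 1277/36425·(0.957100+0.923900+0.889200))/(1+1277/36425) = 8723/10000 ≈ 0.872300
step 5 [2.5y] swap r/2=1684/44741: DF=(1 − 1684/44741·(0.957100+0.923900+0.889200+0.872300))/(1+1684/44741) = 2079/2500 ≈ 0.831600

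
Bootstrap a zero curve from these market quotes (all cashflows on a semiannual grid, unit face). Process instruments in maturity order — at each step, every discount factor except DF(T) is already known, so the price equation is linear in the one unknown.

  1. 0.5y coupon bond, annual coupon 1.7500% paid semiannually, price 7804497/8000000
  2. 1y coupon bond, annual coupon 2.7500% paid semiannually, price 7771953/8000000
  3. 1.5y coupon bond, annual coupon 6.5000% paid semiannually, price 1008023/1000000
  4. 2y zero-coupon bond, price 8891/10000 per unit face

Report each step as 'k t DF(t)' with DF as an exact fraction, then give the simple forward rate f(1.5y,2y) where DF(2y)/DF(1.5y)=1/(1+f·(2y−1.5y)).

1 1/2 9671/10000
2 1 2363/2500
3 3/2 9161/10000
4 2 8891/10000
f(1.5y,2y) = ((9161/10000)/(8891/10000) − 1)/(1/2) = 540/8891 ≈ 6.0736%

step 1 [0.5y] bond c/2=7/800: DF=(7804497/8000000 − 7/800·(0))/(1+7/800) = 9671/10000 ≈ 0.967100
step 2 [1y] bond c/2=11/800: DF=(7771953/8000000 − 11/800·(0.967100))/(1+11/800) = 2363/2500 ≈ 0.945200
step 3 [1.5y] bond c/2=13/400: DF=(1008023/1000000 − 13/400·(0.967100+0.945200))/(1+13/400) = 9161/10000 ≈ 0.916100
step 4 [2y] zero: DF = P = 8891/10000 ≈ 0.889100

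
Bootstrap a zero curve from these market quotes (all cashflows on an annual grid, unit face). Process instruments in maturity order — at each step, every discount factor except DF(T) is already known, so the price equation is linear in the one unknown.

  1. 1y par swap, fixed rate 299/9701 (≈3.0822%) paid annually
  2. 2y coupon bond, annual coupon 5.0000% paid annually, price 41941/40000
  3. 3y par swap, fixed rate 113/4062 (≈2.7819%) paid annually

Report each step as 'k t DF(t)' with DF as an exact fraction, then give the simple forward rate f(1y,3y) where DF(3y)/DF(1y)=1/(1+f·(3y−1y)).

1 1 9701/10000
2 2 2381/2500
3 3 9209/10000
f(1y,3y) = ((9701/10000)/(9209/10000) − 1)/(2) = 246/9209 ≈ 2.6713%

step 1 [1y] swap r/1=299/9701: DF=(1 − 299/9701·(0))/(1+299/9701) = 9701/10000 ≈ 0.970100
step 2 [2y] bond c/1=1/20: DF=(41941/40000 − 1/20·(0.970100))/(1+1/20) = 2381/2500 ≈ 0.952400
step 3 [3y] swap r/1=113/4062: DF=(1 − 113/4062·(0.970100+0.952400))/(1+113/4062) = 9209/10000 ≈ 0.920900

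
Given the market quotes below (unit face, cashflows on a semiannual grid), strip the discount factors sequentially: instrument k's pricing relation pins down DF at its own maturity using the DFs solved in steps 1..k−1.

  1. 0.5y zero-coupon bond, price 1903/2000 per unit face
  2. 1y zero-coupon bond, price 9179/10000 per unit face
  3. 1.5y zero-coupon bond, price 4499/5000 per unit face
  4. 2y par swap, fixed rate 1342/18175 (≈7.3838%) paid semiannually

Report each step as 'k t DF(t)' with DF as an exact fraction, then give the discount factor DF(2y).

step 1 [0.5y] zero: DF = P = 1903/2000 ≈ 0.951500
step 2 [1y] zero: DF = P = 9179/10000 ≈ 0.917900
step 3 [1.5y] zero: DF = P = 4499/5000 ≈ 0.899800
step 4 [2y] swap r/2=671/18175: DF=(1 − 671/18175·(0.951500+0.917900+0.899800))/(1+671/18175) = 4329/5000 ≈ 0.865800

1 1/2 1903/2000
2 1 9179/10000
3 3/2 4499/5000
4 2 4329/5000
DF(2y) = 4329/5000 ≈ 0.865800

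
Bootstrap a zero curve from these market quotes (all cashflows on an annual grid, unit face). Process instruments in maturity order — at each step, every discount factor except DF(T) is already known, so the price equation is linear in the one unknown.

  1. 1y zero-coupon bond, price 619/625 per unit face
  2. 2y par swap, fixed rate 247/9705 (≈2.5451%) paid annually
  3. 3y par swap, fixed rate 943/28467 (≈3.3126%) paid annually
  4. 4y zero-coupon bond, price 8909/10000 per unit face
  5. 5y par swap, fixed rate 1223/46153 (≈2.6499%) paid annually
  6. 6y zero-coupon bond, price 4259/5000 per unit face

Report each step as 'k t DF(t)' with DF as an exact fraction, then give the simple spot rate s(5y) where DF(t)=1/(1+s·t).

step 1 [1y] zero: DF = P = 619/625 ≈ 0.990400
step 2 [2y] swap r/1=247/9705: DF=(1 − 247/9705·(0.990400))/(1+247/9705) = 4753/5000 ≈ 0.950600
step 3 [3y] swap r/1=943/28467: DF=(1 − 943/28467·(0.990400+0.950600))/(1+943/28467) = 9057/10000 ≈ 0.905700
step 4 [4y] zero: DF = P = 8909/10000 ≈ 0.890900
step 5 [5y] swap r/1=1223/46153: DF=(1 − 1223/46153·(0.990400+0.950600+0.905700+0.890900))/(1+1223/46153) = 8777/10000 ≈ 0.877700
step 6 [6y] zero: DF = P = 4259/5000 ≈ 0.851800

1 1 619/625
2 2 4753/5000
3 3 9057/10000
4 4 8909/10000
5 5 8777/10000
6 6 4259/5000
s(5y) = (1/(8777/10000) − 1)/(5) = 1223/43885 ≈ 2.7868%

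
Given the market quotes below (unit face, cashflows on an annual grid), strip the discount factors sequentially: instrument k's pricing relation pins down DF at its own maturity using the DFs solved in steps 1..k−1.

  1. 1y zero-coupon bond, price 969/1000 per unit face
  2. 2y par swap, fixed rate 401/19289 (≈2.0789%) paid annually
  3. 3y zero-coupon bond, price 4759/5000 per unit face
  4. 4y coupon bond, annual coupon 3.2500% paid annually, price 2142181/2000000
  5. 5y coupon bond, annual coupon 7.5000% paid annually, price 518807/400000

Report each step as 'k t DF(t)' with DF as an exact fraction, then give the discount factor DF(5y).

step 1 [1y] zero: DF = P = 969/1000 ≈ 0.969000
step 2 [2y] swap r/1=401/19289: DF=(1 − 401/19289·(0.969000))/(1+401/19289) = 9599/10000 ≈ 0.959900
step 3 [3y] zero: DF = P = 4759/5000 ≈ 0.951800
step 4 [4y] bond c/1=13/400: DF=(2142181/2000000 − 13/400·(0.969000+0.959900+0.951800))/(1+13/400) = 9467/10000 ≈ 0.946700
step 5 [5y] bond c/1=3/40: DF=(518807/400000 − 3/40·(0.969000+0.959900+0.951800+0.946700))/(1+3/40) = 1879/2000 ≈ 0.939500

1 1 969/1000
2 2 9599/10000
3 3 4759/5000
4 4 9467/10000
5 5 1879/2000
DF(5y) = 1879/2000 ≈ 0.939500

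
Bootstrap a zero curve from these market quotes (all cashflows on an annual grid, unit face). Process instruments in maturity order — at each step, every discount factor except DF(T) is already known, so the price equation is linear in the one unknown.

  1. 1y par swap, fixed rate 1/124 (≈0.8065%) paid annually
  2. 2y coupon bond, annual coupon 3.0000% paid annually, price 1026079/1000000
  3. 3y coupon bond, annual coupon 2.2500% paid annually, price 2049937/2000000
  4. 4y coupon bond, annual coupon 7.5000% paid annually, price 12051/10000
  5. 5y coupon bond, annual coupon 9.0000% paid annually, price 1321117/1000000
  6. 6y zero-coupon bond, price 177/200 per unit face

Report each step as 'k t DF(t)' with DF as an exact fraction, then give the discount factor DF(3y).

1 1 124/125
2 2 9673/10000
3 3 9593/10000
4 4 4587/5000
5 5 8953/10000
6 6 177/200
DF(3y) = 9593/10000 ≈ 0.959300

step 1 [1y] swap r/1=1/124: DF=(1 − 1/124·(0))/(1+1/124) = 124/125 ≈ 0.992000
step 2 [2y] bond c/1=3/100: DF=(1026079/1000000 − 3/100·(0.992000))/(1+3/100) = 9673/10000 ≈ 0.967300
step 3 [3y] bond c/1=9/400: DF=(2049937/2000000 − 9/400·(0.992000+0.967300))/(1+9/400) = 9593/10000 ≈ 0.959300
step 4 [4y] bond c/1=3/40: DF=(12051/10000 − 3/40·(0.992000+0.967300+0.959300))/(1+3/40) = 4587/5000 ≈ 0.917400
step 5 [5y] bond c/1=9/100: DF=(1321117/1000000 − 9/100·(0.992000+0.967300+0.959300+0.917400))/(1+9/100) = 8953/10000 ≈ 0.895300
step 6 [6y] zero: DF = P = 177/200 ≈ 0.885000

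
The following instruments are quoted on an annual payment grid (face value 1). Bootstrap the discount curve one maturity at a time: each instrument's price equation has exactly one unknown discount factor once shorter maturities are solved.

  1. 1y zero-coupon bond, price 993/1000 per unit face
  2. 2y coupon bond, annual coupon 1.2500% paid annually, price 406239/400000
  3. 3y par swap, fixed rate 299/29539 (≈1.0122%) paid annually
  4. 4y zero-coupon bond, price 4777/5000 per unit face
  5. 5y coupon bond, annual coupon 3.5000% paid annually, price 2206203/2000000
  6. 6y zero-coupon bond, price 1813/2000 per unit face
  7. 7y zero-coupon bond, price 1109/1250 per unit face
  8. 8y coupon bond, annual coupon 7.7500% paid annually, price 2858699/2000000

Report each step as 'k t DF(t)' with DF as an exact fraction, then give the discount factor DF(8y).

step 1 [1y] zero: DF = P = 993/1000 ≈ 0.993000
step 2 [2y] bond c/1=1/80: DF=(406239/400000 − 1/80·(0.993000))/(1+1/80) = 2477/2500 ≈ 0.990800
step 3 [3y] swap r/1=299/29539: DF=(1 − 299/29539·(0.993000+0.990800))/(1+299/29539) = 9701/10000 ≈ 0.970100
step 4 [4y] zero: DF = P = 4777/5000 ≈ 0.955400
step 5 [5y] bond c/1=7/200: DF=(2206203/2000000 − 7/200·(0.993000+0.990800+0.970100+0.955400))/(1+7/200) = 1167/1250 ≈ 0.933600
step 6 [6y] zero: DF = P = 1813/2000 ≈ 0.906500
step 7 [7y] zero: DF = P = 1109/1250 ≈ 0.887200
step 8 [8y] bond c/1=31/400: DF=(2858699/2000000 − 31/400·(0.993000+0.990800+0.970100+0.955400+0.933600+0.906500+0.887200))/(1+31/400) = 2123/2500 ≈ 0.849200

1 1 993/1000
2 2 2477/2500
3 3 9701/10000
4 4 4777/5000
5 5 1167/1250
6 6 1813/2000
7 7 1109/1250
8 8 2123/2500
DF(8y) = 2123/2500 ≈ 0.849200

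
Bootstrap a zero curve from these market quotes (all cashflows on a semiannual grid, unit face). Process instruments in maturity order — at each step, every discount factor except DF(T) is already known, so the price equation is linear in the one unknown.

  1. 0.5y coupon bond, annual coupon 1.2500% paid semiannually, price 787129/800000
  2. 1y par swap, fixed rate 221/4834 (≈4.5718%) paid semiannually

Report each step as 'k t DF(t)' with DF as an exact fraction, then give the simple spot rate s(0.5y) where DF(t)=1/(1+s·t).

1 1/2 4889/5000
2 1 4779/5000
s(0.5y) = (1/(4889/5000) − 1)/(1/2) = 222/4889 ≈ 4.5408%

step 1 [0.5y] bond c/2=1/160: DF=(787129/800000 − 1/160·(0))/(1+1/160) = 4889/5000 ≈ 0.977800
step 2 [1y] swap r/2=221/9668: DF=(1 − 221/9668·(0.977800))/(1+221/9668) = 4779/5000 ≈ 0.955800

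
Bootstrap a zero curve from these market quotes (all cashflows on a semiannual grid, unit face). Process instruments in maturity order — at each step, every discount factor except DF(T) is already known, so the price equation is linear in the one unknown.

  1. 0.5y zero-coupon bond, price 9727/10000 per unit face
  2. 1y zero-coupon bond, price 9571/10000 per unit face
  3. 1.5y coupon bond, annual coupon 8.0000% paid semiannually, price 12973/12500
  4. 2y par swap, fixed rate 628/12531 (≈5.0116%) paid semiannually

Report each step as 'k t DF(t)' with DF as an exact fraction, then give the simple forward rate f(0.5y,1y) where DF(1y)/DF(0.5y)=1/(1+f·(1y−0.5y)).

1 1/2 9727/10000
2 1 9571/10000
3 3/2 9237/10000
4 2 4529/5000
f(0.5y,1y) = ((9727/10000)/(9571/10000) − 1)/(1/2) = 312/9571 ≈ 3.2598%

step 1 [0.5y] zero: DF = P = 9727/10000 ≈ 0.972700
step 2 [1y] zero: DF = P = 9571/10000 ≈ 0.957100
step 3 [1.5y] bond c/2=1/25: DF=(12973/12500 − 1/25·(0.972700+0.957100))/(1+1/25) = 9237/10000 ≈ 0.923700
step 4 [2y] swap r/2=314/12531: DF=(1 − 314/12531·(0.972700+0.957100+0.923700))/(1+314/12531) = 4529/5000 ≈ 0.905800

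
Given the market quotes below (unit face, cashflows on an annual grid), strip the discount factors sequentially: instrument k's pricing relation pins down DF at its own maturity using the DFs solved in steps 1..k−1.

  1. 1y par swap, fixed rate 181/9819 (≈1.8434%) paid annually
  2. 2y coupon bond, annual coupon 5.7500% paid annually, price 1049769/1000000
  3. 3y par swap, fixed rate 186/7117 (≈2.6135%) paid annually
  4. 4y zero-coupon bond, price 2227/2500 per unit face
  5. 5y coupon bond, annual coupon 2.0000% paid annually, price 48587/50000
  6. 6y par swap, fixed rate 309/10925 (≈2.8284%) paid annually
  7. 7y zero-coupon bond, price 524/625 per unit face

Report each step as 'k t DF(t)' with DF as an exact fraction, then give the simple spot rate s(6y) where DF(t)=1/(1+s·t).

1 1 9819/10000
2 2 9393/10000
3 3 1157/1250
4 4 2227/2500
5 5 4397/5000
6 6 1691/2000
7 7 524/625
s(6y) = (1/(1691/2000) − 1)/(6) = 103/3382 ≈ 3.0455%

step 1 [1y] swap r/1=181/9819: DF=(1 − 181/9819·(0))/(1+181/9819) = 9819/10000 ≈ 0.981900
step 2 [2y] bond c/1=23/400: DF=(1049769/1000000 − 23/400·(0.981900))/(1+23/400) = 9393/10000 ≈ 0.939300
step 3 [3y] swap r/1=186/7117: DF=(1 − 186/7117·(0.981900+0.939300))/(1+186/7117) = 1157/1250 ≈ 0.925600
step 4 [4y] zero: DF = P = 2227/2500 ≈ 0.890800
step 5 [5y] bond c/1=1/50: DF=(48587/50000 − 1/50·(0.981900+0.939300+0.925600+0.890800))/(1+1/50) = 4397/5000 ≈ 0.879400
step 6 [6y] swap r/1=309/10925: DF=(1 − 309/10925·(0.981900+0.939300+0.925600+0.890800+0.879400))/(1+309/10925) = 1691/2000 ≈ 0.845500
step 7 [7y] zero: DF = P = 524/625 ≈ 0.838400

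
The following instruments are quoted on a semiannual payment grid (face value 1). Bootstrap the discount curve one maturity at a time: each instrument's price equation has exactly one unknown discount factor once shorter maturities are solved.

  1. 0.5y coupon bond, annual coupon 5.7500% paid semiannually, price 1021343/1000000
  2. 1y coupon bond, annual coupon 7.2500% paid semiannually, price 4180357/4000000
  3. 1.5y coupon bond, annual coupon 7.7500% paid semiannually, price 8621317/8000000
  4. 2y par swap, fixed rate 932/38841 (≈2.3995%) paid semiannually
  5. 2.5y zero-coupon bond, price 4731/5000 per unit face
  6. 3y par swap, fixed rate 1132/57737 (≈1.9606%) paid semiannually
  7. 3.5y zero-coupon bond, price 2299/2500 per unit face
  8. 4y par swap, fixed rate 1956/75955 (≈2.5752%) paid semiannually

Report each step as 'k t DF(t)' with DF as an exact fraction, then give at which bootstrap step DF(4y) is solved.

1 1/2 1241/1250
2 1 4869/5000
3 3/2 9641/10000
4 2 4767/5000
5 5/2 4731/5000
6 3 4717/5000
7 7/2 2299/2500
8 4 4511/5000
DF(4y) is solved at step 8

step 1 [0.5y] bond c/2=23/800: DF=(1021343/1000000 − 23/800·(0))/(1+23/800) = 1241/1250 ≈ 0.992800
step 2 [1y] bond c/2=29/800: DF=(4180357/4000000 − 29/800·(0.992800))/(1+29/800) = 4869/5000 ≈ 0.973800
step 3 [1.5y] bond c/2=31/800: DF=(8621317/8000000 − 31/800·(0.992800+0.973800))/(1+31/800) = 9641/10000 ≈ 0.964100
step 4 [2y] swap r/2=466/38841: DF=(1 − 466/38841·(0.992800+0.973800+0.964100))/(1+466/38841) = 4767/5000 ≈ 0.953400
step 5 [2.5y] zero: DF = P = 4731/5000 ≈ 0.946200
step 6 [3y] swap r/2=566/57737: DF=(1 − 566/57737·(0.992800+0.973800+0.964100+0.953400+0.946200))/(1+566/57737) = 4717/5000 ≈ 0.943400
step 7 [3.5y] zero: DF = P = 2299/2500 ≈ 0.919600
step 8 [4y] swap r/2=978/75955: DF=(1 − 978/75955·(0.992800+0.973800+0.964100+0.953400+0.946200+0.943400+0.919600))/(1+978/75955) = 4511/5000 ≈ 0.902200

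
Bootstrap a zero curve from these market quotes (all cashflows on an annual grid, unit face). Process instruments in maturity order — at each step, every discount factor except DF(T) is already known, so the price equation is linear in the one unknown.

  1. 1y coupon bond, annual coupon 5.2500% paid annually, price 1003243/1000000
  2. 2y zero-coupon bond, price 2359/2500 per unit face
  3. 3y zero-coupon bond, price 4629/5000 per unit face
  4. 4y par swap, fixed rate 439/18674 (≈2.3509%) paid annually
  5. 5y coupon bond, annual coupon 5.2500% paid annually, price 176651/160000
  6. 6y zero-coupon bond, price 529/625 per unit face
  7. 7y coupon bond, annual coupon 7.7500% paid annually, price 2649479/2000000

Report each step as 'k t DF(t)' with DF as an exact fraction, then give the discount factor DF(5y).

step 1 [1y] bond c/1=21/400: DF=(1003243/1000000 − 21/400·(0))/(1+21/400) = 2383/2500 ≈ 0.953200
step 2 [2y] zero: DF = P = 2359/2500 ≈ 0.943600
step 3 [3y] zero: DF = P = 4629/5000 ≈ 0.925800
step 4 [4y] swap r/1=439/18674: DF=(1 − 439/18674·(0.953200+0.943600+0.925800))/(1+439/18674) = 4561/5000 ≈ 0.912200
step 5 [5y] bond c/1=21/400: DF=(176651/160000 − 21/400·(0.953200+0.943600+0.925800+0.912200))/(1+21/400) = 8627/10000 ≈ 0.862700
step 6 [6y] zero: DF = P = 529/625 ≈ 0.846400
step 7 [7y] bond c/1=31/400: DF=(2649479/2000000 − 31/400·(0.953200+0.943600+0.925800+0.912200+0.862700+0.846400))/(1+31/400) = 8379/10000 ≈ 0.837900

1 1 2383/2500
2 2 2359/2500
3 3 4629/5000
4 4 4561/5000
5 5 8627/10000
6 6 529/625
7 7 8379/10000
DF(5y) = 8627/10000 ≈ 0.862700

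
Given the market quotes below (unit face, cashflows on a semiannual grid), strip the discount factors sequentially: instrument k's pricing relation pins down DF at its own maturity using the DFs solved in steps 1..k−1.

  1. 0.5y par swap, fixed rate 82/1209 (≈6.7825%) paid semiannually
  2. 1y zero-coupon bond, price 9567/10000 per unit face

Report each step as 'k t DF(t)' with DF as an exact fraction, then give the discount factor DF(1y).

step 1 [0.5y] swap r/2=41/1209: DF=(1 − 41/1209·(0))/(1+41/1209) = 1209/1250 ≈ 0.967200
step 2 [1y] zero: DF = P = 9567/10000 ≈ 0.956700

1 1/2 1209/1250
2 1 9567/10000
DF(1y) = 9567/10000 ≈ 0.956700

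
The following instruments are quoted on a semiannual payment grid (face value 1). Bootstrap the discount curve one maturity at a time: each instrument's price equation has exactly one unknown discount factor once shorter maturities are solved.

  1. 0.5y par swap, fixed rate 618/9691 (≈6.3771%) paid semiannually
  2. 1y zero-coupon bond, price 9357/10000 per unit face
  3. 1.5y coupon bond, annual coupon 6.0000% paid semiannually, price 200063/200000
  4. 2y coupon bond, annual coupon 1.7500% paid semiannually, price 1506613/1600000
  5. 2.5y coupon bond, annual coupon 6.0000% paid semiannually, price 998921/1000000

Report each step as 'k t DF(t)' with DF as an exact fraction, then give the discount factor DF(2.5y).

step 1 [0.5y] swap r/2=309/9691: DF=(1 − 309/9691·(0))/(1+309/9691) = 9691/10000 ≈ 0.969100
step 2 [1y] zero: DF = P = 9357/10000 ≈ 0.935700
step 3 [1.5y] bond c/2=3/100: DF=(200063/200000 − 3/100·(0.969100+0.935700))/(1+3/100) = 9157/10000 ≈ 0.915700
step 4 [2y] bond c/2=7/800: DF=(1506613/1600000 − 7/800·(0.969100+0.935700+0.915700))/(1+7/800) = 909/1000 ≈ 0.909000
step 5 [2.5y] bond c/2=3/100: DF=(998921/1000000 − 3/100·(0.969100+0.935700+0.915700+0.909000))/(1+3/100) = 2153/2500 ≈ 0.861200

1 1/2 9691/10000
2 1 9357/10000
3 3/2 9157/10000
4 2 909/1000
5 5/2 2153/2500
DF(2.5y) = 2153/2500 ≈ 0.861200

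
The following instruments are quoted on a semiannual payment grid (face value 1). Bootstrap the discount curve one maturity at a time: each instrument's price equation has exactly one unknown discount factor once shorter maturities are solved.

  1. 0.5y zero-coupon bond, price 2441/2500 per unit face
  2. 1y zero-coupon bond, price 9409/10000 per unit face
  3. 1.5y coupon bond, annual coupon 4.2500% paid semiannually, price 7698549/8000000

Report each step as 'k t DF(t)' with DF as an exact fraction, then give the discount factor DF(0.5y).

step 1 [0.5y] zero: DF = P = 2441/2500 ≈ 0.976400
step 2 [1y] zero: DF = P = 9409/10000 ≈ 0.940900
step 3 [1.5y] bond c/2=17/800: DF=(7698549/8000000 − 17/800·(0.976400+0.940900))/(1+17/800) = 564/625 ≈ 0.902400

1 1/2 2441/2500
2 1 9409/10000
3 3/2 564/625
DF(0.5y) = 2441/2500 ≈ 0.976400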